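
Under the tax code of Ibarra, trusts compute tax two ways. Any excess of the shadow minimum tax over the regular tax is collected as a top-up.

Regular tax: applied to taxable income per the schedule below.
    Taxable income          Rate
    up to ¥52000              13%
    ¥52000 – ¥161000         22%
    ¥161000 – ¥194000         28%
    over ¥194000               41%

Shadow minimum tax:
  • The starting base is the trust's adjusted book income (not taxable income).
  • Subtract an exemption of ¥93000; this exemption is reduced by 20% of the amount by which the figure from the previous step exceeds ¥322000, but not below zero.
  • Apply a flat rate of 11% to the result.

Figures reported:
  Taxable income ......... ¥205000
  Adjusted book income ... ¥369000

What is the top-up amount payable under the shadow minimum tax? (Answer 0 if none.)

¥0

Regular tax:
  ¥52000 × 13% = ¥6760
  ¥109000 × 22% = ¥23980
  ¥33000 × 28% = ¥9240
  ¥11000 × 41% = ¥4510
  → ¥44490

Shadow minimum tax:
  Base (adjusted book income): ¥369000
  Exemption: ¥93000 − 20% × (¥369000 − ¥322000) = ¥93000 − ¥9400 = ¥83600
  Base: ¥369000 − ¥83600 = ¥285400
  ¥285400 × 11% = ¥31394

¥31394 ≤ ¥44490, so no add-on is due.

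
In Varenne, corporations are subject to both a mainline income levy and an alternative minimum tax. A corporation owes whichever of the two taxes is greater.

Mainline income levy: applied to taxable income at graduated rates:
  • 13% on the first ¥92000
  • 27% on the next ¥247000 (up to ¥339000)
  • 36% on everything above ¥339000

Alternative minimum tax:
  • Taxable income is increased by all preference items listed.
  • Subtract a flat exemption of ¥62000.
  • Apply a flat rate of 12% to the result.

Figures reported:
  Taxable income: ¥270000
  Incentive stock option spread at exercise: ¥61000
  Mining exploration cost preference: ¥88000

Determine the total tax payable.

¥60020

Alternative minimum tax:
  Adjusted income: ¥270000 + ¥61000 + ¥88000 = ¥419000
  Less exemption ¥62000 → base ¥357000
  ¥357000 × 12% = ¥42840

Mainline income levy:
  ¥92000 × 13% = ¥11960
  ¥178000 × 27% = ¥48060
  → ¥60020

¥60020 > ¥42840, so the mainline income levy governs.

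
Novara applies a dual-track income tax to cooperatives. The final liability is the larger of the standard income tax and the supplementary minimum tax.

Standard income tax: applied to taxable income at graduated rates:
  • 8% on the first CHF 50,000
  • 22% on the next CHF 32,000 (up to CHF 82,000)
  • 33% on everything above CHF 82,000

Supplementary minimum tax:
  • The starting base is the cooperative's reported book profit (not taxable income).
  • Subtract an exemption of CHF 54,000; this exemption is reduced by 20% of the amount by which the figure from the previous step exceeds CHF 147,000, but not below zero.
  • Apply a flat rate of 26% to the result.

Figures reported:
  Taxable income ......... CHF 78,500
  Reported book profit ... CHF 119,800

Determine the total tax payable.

Standard income tax:
  CHF 50,000 × 8% = CHF 4,000
  CHF 28,500 × 22% = CHF 6,270
  → CHF 10,270

Supplementary minimum tax:
  Base (reported book profit): CHF 119,800
  Exemption: CHF 119,800 ≤ CHF 147,000, so full CHF 54,000 applies
  Base: CHF 119,800 − CHF 54,000 = CHF 65,800
  CHF 65,800 × 26% = CHF 17,108

CHF 17,108 > CHF 10,270, so the supplementary minimum tax is the binding amount.

CHF 17,108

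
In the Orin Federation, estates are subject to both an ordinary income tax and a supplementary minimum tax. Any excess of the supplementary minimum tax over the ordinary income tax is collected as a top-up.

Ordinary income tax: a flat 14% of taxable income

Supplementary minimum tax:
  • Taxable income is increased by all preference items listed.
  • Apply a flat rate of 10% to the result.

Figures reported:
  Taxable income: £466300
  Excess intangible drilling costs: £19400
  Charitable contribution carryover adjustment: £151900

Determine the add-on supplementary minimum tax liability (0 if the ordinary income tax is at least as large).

£0

Supplementary minimum tax:
  Adjusted income: £466300 + £19400 + £151900 = £637600
  £637600 × 10% = £63760

Ordinary income tax:
  £466300 × 14% = £65282

£63760 ≤ £65282, so no add-on is due.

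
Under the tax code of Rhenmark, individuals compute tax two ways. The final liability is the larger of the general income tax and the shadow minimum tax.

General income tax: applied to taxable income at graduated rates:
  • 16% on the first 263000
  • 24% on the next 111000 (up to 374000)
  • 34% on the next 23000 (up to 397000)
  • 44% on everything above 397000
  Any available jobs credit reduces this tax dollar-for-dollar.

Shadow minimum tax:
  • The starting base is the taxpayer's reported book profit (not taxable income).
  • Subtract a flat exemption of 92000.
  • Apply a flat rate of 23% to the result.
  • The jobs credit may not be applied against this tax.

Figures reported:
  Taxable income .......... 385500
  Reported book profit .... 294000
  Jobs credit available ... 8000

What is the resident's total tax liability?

General income tax:
  263000 × 16% = 42080
  111000 × 24% = 26640
  11500 × 34% = 3910
  → 72630
  Less jobs credit 8000 → 64630

Shadow minimum tax:
  Base (reported book profit): 294000
  Less exemption 92000 → base 202000
  202000 × 23% = 46460

64630 > 46460, so the general income tax governs.

64630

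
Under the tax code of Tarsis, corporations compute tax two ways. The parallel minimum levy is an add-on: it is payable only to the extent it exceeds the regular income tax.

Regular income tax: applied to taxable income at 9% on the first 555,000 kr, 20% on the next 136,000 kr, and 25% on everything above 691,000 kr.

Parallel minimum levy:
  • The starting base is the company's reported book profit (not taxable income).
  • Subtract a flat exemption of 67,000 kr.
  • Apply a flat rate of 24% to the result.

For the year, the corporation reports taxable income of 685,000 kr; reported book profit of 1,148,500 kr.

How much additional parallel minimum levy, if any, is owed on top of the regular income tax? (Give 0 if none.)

183,610 kr

Parallel minimum levy:
  Base (reported book profit): 1,148,500 kr
  Less exemption 67,000 kr → base 1,081,500 kr
  1,081,500 kr × 24% = 259,560 kr

Regular income tax:
  555,000 kr × 9% = 49,950 kr
  130,000 kr × 20% = 26,000 kr
  → 75,950 kr

Excess of parallel minimum levy over regular income tax: 259,560 kr − 75,950 kr = 183,610 kr.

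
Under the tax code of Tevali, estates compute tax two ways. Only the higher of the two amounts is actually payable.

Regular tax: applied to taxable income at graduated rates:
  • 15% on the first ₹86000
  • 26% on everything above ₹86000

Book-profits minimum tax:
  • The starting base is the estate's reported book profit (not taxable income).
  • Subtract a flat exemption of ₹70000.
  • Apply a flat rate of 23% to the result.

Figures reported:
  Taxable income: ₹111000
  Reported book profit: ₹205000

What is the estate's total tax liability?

Regular tax:
  ₹86000 × 15% = ₹12900
  ₹25000 × 26% = ₹6500
  → ₹19400

Book-profits minimum tax:
  Base (reported book profit): ₹205000
  Less exemption ₹70000 → base ₹135000
  ₹135000 × 23% = ₹31050

₹31050 > ₹19400, so the book-profits minimum tax is the binding amount.

₹31050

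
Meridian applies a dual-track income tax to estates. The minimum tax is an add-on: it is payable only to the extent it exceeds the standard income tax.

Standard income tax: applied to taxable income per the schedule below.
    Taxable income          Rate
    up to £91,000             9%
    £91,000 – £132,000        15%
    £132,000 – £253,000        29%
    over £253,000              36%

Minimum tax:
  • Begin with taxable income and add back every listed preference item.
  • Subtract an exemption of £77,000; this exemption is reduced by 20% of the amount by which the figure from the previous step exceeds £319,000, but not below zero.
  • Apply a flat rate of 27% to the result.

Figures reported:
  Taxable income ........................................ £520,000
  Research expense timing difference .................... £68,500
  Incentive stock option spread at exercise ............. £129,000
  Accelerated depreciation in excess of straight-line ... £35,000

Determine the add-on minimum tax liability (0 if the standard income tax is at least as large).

Standard income tax:
  £91,000 × 9% = £8,190
  £41,000 × 15% = £6,150
  £121,000 × 29% = £35,090
  £267,000 × 36% = £96,120
  → £145,550

Minimum tax:
  Adjusted income: £520,000 + £68,500 + £129,000 + £35,000 = £752,500
  Exemption: 20% × (£752,500 − £319,000) = £86,700 ≥ £77,000, so the exemption is fully phased out
  Base: £752,500 − £0 = £752,500
  £752,500 × 27% = £203,175

Excess of minimum tax over standard income tax: £203,175 − £145,550 = £57,625.

£57,625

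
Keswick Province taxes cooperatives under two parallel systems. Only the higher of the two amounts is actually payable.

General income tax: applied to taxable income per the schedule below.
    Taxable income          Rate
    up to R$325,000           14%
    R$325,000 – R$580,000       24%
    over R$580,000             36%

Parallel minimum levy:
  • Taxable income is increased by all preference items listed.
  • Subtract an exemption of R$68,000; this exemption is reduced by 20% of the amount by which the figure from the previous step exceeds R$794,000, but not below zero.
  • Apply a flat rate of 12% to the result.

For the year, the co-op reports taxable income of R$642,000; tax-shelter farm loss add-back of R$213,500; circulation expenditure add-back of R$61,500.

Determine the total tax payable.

R$129,020

Parallel minimum levy:
  Adjusted income: R$642,000 + R$213,500 + R$61,500 = R$917,000
  Exemption: R$68,000 − 20% × (R$917,000 − R$794,000) = R$68,000 − R$24,600 = R$43,400
  Base: R$917,000 − R$43,400 = R$873,600
  R$873,600 × 12% = R$104,832

General income tax:
  R$325,000 × 14% = R$45,500
  R$255,000 × 24% = R$61,200
  R$62,000 × 36% = R$22,320
  → R$129,020

R$129,020 > R$104,832, so the general income tax governs.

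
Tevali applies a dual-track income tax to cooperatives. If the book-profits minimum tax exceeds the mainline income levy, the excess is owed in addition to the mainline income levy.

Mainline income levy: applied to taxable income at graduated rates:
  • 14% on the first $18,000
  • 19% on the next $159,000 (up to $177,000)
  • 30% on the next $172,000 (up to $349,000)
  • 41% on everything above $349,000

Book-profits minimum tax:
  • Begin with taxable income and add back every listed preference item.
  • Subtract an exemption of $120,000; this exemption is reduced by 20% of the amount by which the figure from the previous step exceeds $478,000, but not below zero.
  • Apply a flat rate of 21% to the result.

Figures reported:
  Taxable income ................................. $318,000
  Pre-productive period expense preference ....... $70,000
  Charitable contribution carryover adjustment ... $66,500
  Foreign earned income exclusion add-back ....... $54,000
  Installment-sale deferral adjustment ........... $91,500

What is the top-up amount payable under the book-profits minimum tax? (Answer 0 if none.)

$30,894

Book-profits minimum tax:
  Adjusted income: $318,000 + $70,000 + $66,500 + $54,000 + $91,500 = $600,000
  Exemption: $120,000 − 20% × ($600,000 − $478,000) = $120,000 − $24,400 = $95,600
  Base: $600,000 − $95,600 = $504,400
  $504,400 × 21% = $105,924

Mainline income levy:
  $18,000 × 14% = $2,520
  $159,000 × 19% = $30,210
  $141,000 × 30% = $42,300
  → $75,030

Excess of book-profits minimum tax over mainline income levy: $105,924 − $75,030 = $30,894.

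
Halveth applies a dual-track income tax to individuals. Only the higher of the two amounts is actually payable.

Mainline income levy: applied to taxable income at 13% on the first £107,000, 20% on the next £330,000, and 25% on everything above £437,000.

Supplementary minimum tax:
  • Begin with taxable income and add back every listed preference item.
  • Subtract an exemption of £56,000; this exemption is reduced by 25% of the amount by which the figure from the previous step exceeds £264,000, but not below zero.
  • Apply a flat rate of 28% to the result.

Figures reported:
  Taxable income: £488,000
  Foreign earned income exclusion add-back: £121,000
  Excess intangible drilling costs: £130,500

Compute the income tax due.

Supplementary minimum tax:
  Adjusted income: £488,000 + £121,000 + £130,500 = £739,500
  Exemption: 25% × (£739,500 − £264,000) = £118,875 ≥ £56,000, so the exemption is fully phased out
  Base: £739,500 − £0 = £739,500
  £739,500 × 28% = £207,060

Mainline income levy:
  £107,000 × 13% = £13,910
  £330,000 × 20% = £66,000
  £51,000 × 25% = £12,750
  → £92,660

£207,060 > £92,660, so the supplementary minimum tax is the binding amount.

£207,060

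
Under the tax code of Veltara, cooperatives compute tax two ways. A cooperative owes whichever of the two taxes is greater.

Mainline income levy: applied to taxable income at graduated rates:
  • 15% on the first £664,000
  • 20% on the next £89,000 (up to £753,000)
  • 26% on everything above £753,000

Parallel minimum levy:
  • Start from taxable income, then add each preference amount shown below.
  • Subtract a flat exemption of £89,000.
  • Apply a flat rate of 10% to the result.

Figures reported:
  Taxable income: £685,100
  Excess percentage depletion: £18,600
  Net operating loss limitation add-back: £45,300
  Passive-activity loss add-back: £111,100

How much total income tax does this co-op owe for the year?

Mainline income levy:
  £664,000 × 15% = £99,600
  £21,100 × 20% = £4,220
  → £103,820

Parallel minimum levy:
  Adjusted income: £685,100 + £18,600 + £45,300 + £111,100 = £860,100
  Less exemption £89,000 → base £771,100
  £771,100 × 10% = £77,110

£103,820 > £77,110, so the mainline income levy governs.

£103,820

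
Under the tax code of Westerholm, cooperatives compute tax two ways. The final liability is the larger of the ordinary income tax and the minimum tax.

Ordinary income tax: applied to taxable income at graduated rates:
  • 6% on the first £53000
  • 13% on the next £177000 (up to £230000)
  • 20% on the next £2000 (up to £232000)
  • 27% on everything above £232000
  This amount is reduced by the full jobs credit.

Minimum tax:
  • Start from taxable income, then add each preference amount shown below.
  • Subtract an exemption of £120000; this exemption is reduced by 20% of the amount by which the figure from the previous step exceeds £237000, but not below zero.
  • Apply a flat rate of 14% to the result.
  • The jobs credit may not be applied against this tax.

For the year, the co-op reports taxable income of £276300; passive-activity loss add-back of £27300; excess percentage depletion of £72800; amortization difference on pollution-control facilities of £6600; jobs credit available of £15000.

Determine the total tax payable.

£40908

Minimum tax:
  Adjusted income: £276300 + £27300 + £72800 + £6600 = £383000
  Exemption: £120000 − 20% × (£383000 − £237000) = £120000 − £29200 = £90800
  Base: £383000 − £90800 = £292200
  £292200 × 14% = £40908

Ordinary income tax:
  £53000 × 6% = £3180
  £177000 × 13% = £23010
  £2000 × 20% = £400
  £44300 × 27% = £11961
  → £38551
  Less jobs credit £15000 → £23551

£40908 > £23551, so the minimum tax is the binding amount.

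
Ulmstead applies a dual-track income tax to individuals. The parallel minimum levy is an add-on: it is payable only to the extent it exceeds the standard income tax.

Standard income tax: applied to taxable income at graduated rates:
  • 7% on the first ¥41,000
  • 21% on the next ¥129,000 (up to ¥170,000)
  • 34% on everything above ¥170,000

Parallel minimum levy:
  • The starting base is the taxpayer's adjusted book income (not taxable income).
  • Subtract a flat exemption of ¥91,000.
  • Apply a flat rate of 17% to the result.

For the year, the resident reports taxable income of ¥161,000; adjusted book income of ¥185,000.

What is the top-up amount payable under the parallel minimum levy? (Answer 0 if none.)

Standard income tax:
  ¥41,000 × 7% = ¥2,870
  ¥120,000 × 21% = ¥25,200
  → ¥28,070

Parallel minimum levy:
  Base (adjusted book income): ¥185,000
  Less exemption ¥91,000 → base ¥94,000
  ¥94,000 × 17% = ¥15,980

¥15,980 ≤ ¥28,070, so no add-on is due.

¥0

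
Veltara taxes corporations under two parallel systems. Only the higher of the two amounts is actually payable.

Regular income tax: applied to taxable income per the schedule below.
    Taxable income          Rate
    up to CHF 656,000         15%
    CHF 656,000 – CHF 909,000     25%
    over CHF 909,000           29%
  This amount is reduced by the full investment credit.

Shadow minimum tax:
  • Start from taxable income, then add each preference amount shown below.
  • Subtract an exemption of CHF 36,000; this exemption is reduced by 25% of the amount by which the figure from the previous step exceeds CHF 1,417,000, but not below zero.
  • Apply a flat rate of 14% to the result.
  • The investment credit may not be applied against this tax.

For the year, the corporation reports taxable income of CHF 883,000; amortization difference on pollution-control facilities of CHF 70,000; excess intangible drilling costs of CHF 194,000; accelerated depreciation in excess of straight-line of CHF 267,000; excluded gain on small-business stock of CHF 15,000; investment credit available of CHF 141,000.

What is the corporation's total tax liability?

Shadow minimum tax:
  Adjusted income: CHF 883,000 + CHF 70,000 + CHF 194,000 + CHF 267,000 + CHF 15,000 = CHF 1,429,000
  Exemption: CHF 36,000 − 25% × (CHF 1,429,000 − CHF 1,417,000) = CHF 36,000 − CHF 3,000 = CHF 33,000
  Base: CHF 1,429,000 − CHF 33,000 = CHF 1,396,000
  CHF 1,396,000 × 14% = CHF 195,440

Regular income tax:
  CHF 656,000 × 15% = CHF 98,400
  CHF 227,000 × 25% = CHF 56,750
  → CHF 155,150
  Less investment credit CHF 141,000 → CHF 14,150

CHF 195,440 > CHF 14,150, so the shadow minimum tax is the binding amount.

CHF 195,440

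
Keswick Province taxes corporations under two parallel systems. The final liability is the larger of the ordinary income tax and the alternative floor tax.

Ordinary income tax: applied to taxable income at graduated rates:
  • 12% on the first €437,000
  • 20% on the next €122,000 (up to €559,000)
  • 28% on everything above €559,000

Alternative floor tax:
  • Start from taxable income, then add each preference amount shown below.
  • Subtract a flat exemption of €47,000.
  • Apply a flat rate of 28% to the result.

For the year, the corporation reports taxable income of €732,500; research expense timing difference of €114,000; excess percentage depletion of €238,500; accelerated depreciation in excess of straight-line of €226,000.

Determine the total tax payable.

€353,920

Alternative floor tax:
  Adjusted income: €732,500 + €114,000 + €238,500 + €226,000 = €1,311,000
  Less exemption €47,000 → base €1,264,000
  €1,264,000 × 28% = €353,920

Ordinary income tax:
  €437,000 × 12% = €52,440
  €122,000 × 20% = €24,400
  €173,500 × 28% = €48,580
  → €125,420

€353,920 > €125,420, so the alternative floor tax is the binding amount.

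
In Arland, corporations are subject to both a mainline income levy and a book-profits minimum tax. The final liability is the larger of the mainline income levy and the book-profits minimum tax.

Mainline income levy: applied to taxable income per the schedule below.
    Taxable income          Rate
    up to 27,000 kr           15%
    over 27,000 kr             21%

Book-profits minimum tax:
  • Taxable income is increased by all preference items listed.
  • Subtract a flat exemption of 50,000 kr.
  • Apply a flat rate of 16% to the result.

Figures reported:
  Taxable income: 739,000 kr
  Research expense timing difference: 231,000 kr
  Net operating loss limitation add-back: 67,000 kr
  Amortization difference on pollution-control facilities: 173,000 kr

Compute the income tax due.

185,600 kr

Book-profits minimum tax:
  Adjusted income: 739,000 kr + 231,000 kr + 67,000 kr + 173,000 kr = 1,210,000 kr
  Less exemption 50,000 kr → base 1,160,000 kr
  1,160,000 kr × 16% = 185,600 kr

Mainline income levy:
  27,000 kr × 15% = 4,050 kr
  712,000 kr × 21% = 149,520 kr
  → 153,570 kr

185,600 kr > 153,570 kr, so the book-profits minimum tax is the binding amount.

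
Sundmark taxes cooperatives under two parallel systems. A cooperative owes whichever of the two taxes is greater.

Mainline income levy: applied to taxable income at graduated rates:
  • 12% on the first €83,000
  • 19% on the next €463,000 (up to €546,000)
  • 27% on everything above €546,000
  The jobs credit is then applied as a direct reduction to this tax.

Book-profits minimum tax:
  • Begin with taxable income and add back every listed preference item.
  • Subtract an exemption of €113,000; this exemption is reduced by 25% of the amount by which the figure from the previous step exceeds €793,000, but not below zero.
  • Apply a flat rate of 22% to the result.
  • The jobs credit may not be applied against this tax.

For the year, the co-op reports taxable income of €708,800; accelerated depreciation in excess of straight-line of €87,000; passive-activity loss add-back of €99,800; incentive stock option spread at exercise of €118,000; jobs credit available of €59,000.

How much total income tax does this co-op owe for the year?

Mainline income levy:
  €83,000 × 12% = €9,960
  €463,000 × 19% = €87,970
  €162,800 × 27% = €43,956
  → €141,886
  Less jobs credit €59,000 → €82,886

Book-profits minimum tax:
  Adjusted income: €708,800 + €87,000 + €99,800 + €118,000 = €1,013,600
  Exemption: €113,000 − 25% × (€1,013,600 − €793,000) = €113,000 − €55,150 = €57,850
  Base: €1,013,600 − €57,850 = €955,750
  €955,750 × 22% = €210,265

€210,265 > €82,886, so the book-profits minimum tax is the binding amount.

€210,265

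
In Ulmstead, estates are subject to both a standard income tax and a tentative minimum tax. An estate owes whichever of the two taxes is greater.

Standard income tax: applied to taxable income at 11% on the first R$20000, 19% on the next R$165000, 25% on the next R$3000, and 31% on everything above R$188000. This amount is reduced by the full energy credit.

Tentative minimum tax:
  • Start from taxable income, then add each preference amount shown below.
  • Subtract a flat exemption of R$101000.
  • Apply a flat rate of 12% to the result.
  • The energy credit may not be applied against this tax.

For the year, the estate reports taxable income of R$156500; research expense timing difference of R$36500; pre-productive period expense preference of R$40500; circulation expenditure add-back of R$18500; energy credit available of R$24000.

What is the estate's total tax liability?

R$18120

Standard income tax:
  R$20000 × 11% = R$2200
  R$136500 × 19% = R$25935
  → R$28135
  Less energy credit R$24000 → R$4135

Tentative minimum tax:
  Adjusted income: R$156500 + R$36500 + R$40500 + R$18500 = R$252000
  Less exemption R$101000 → base R$151000
  R$151000 × 12% = R$18120

R$18120 > R$4135, so the tentative minimum tax is the binding amount.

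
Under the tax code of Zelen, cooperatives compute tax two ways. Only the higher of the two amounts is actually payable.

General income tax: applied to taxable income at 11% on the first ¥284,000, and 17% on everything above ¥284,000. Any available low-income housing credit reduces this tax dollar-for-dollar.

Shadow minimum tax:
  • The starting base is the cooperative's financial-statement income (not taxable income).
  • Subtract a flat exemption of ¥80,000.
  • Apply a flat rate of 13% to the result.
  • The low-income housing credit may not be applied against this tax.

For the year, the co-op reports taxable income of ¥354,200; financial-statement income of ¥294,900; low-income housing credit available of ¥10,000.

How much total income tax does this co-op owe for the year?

¥33,174

Shadow minimum tax:
  Base (financial-statement income): ¥294,900
  Less exemption ¥80,000 → base ¥214,900
  ¥214,900 × 13% = ¥27,937

General income tax:
  ¥284,000 × 11% = ¥31,240
  ¥70,200 × 17% = ¥11,934
  → ¥43,174
  Less low-income housing credit ¥10,000 → ¥33,174

¥33,174 > ¥27,937, so the general income tax governs.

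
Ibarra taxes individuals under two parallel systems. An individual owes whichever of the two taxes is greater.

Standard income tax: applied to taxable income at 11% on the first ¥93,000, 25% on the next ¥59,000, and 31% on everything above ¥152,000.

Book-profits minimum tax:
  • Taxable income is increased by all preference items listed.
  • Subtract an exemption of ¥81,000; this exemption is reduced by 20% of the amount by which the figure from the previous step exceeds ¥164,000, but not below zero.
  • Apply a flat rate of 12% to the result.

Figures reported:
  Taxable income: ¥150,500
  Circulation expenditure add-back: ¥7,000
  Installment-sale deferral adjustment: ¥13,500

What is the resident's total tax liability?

Standard income tax:
  ¥93,000 × 11% = ¥10,230
  ¥57,500 × 25% = ¥14,375
  → ¥24,605

Book-profits minimum tax:
  Adjusted income: ¥150,500 + ¥7,000 + ¥13,500 = ¥171,000
  Exemption: ¥81,000 − 20% × (¥171,000 − ¥164,000) = ¥81,000 − ¥1,400 = ¥79,600
  Base: ¥171,000 − ¥79,600 = ¥91,400
  ¥91,400 × 12% = ¥10,968

¥24,605 > ¥10,968, so the standard income tax governs.

¥24,605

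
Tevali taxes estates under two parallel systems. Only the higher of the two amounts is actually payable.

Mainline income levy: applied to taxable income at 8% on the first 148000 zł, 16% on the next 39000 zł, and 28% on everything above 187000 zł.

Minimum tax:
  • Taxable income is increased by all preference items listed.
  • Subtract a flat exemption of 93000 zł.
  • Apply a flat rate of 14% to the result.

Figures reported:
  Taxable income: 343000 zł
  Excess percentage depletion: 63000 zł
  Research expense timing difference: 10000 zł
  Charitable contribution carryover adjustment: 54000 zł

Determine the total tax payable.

61760 zł

Minimum tax:
  Adjusted income: 343000 zł + 63000 zł + 10000 zł + 54000 zł = 470000 zł
  Less exemption 93000 zł → base 377000 zł
  377000 zł × 14% = 52780 zł

Mainline income levy:
  148000 zł × 8% = 11840 zł
  39000 zł × 16% = 6240 zł
  156000 zł × 28% = 43680 zł
  → 61760 zł

61760 zł > 52780 zł, so the mainline income levy governs.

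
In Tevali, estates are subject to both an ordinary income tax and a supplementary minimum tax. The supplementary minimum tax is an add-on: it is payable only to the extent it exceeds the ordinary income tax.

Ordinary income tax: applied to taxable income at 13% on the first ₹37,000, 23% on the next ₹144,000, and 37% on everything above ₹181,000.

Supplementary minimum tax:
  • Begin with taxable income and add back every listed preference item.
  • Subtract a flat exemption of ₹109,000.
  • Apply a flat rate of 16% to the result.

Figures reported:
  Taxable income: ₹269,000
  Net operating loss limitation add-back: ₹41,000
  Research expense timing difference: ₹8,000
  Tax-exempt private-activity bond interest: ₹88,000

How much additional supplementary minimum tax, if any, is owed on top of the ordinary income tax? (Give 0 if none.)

₹0

Ordinary income tax:
  ₹37,000 × 13% = ₹4,810
  ₹144,000 × 23% = ₹33,120
  ₹88,000 × 37% = ₹32,560
  → ₹70,490

Supplementary minimum tax:
  Adjusted income: ₹269,000 + ₹41,000 + ₹8,000 + ₹88,000 = ₹406,000
  Less exemption ₹109,000 → base ₹297,000
  ₹297,000 × 16% = ₹47,520

₹47,520 ≤ ₹70,490, so no add-on is due.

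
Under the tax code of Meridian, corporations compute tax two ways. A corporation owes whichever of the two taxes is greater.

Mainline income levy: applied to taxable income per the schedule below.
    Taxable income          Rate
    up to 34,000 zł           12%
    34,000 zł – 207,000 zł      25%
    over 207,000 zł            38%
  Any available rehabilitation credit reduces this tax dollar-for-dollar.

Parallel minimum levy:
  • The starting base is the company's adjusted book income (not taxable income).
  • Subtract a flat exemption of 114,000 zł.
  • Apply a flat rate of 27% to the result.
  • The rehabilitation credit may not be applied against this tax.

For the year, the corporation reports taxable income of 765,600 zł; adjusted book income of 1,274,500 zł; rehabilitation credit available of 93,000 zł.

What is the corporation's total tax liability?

313,335 zł

Mainline income levy:
  34,000 zł × 12% = 4,080 zł
  173,000 zł × 25% = 43,250 zł
  558,600 zł × 38% = 212,268 zł
  → 259,598 zł
  Less rehabilitation credit 93,000 zł → 166,598 zł

Parallel minimum levy:
  Base (adjusted book income): 1,274,500 zł
  Less exemption 114,000 zł → base 1,160,500 zł
  1,160,500 zł × 27% = 313,335 zł

313,335 zł > 166,598 zł, so the parallel minimum levy is the binding amount.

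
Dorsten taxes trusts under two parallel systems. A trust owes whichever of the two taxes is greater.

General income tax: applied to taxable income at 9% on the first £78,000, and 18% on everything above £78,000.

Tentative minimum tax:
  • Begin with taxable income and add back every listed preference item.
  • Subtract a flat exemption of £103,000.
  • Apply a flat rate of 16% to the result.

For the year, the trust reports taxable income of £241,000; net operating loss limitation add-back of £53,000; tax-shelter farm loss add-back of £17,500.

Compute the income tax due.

£36,360

General income tax:
  £78,000 × 9% = £7,020
  £163,000 × 18% = £29,340
  → £36,360

Tentative minimum tax:
  Adjusted income: £241,000 + £53,000 + £17,500 = £311,500
  Less exemption £103,000 → base £208,500
  £208,500 × 16% = £33,360

£36,360 > £33,360, so the general income tax governs.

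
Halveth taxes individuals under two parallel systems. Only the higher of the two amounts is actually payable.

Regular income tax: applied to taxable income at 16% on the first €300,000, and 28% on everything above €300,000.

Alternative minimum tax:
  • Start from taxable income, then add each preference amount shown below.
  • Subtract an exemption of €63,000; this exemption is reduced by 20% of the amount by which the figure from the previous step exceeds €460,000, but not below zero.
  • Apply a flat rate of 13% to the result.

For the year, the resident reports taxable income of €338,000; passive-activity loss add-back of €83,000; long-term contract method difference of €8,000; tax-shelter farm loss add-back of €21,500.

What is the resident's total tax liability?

Alternative minimum tax:
  Adjusted income: €338,000 + €83,000 + €8,000 + €21,500 = €450,500
  Exemption: €450,500 ≤ €460,000, so full €63,000 applies
  Base: €450,500 − €63,000 = €387,500
  €387,500 × 13% = €50,375

Regular income tax:
  €300,000 × 16% = €48,000
  €38,000 × 28% = €10,640
  → €58,640

€58,640 > €50,375, so the regular income tax governs.

€58,640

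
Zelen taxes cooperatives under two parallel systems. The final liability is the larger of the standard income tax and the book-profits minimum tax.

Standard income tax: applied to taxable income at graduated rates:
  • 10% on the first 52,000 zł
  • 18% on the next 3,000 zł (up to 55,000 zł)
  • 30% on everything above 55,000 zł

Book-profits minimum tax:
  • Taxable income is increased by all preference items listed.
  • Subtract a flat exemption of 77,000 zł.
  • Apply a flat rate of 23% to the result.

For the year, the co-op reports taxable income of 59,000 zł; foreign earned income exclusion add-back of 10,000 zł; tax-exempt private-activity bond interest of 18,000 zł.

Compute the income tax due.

6,940 zł

Standard income tax:
  52,000 zł × 10% = 5,200 zł
  3,000 zł × 18% = 540 zł
  4,000 zł × 30% = 1,200 zł
  → 6,940 zł

Book-profits minimum tax:
  Adjusted income: 59,000 zł + 10,000 zł + 18,000 zł = 87,000 zł
  Less exemption 77,000 zł → base 10,000 zł
  10,000 zł × 23% = 2,300 zł

6,940 zł > 2,300 zł, so the standard income tax governs.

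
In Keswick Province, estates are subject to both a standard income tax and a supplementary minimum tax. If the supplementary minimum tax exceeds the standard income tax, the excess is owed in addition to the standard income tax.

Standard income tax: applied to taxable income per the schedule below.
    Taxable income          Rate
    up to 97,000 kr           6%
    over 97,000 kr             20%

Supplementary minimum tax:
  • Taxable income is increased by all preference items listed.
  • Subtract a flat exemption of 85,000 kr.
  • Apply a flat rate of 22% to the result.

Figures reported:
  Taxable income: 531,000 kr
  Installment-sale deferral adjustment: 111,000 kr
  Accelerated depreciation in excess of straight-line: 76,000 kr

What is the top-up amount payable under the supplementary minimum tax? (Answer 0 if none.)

Supplementary minimum tax:
  Adjusted income: 531,000 kr + 111,000 kr + 76,000 kr = 718,000 kr
  Less exemption 85,000 kr → base 633,000 kr
  633,000 kr × 22% = 139,260 kr

Standard income tax:
  97,000 kr × 6% = 5,820 kr
  434,000 kr × 20% = 86,800 kr
  → 92,620 kr

Excess of supplementary minimum tax over standard income tax: 139,260 kr − 92,620 kr = 46,640 kr.

46,640 kr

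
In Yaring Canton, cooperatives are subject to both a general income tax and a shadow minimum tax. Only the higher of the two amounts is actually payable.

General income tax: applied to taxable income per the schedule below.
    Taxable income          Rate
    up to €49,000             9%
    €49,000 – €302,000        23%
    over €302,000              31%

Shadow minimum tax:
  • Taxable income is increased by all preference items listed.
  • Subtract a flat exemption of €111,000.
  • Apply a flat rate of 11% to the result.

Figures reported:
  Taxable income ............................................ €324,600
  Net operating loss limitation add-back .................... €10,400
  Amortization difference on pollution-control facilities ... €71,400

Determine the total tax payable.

General income tax:
  €49,000 × 9% = €4,410
  €253,000 × 23% = €58,190
  €22,600 × 31% = €7,006
  → €69,606

Shadow minimum tax:
  Adjusted income: €324,600 + €10,400 + €71,400 = €406,400
  Less exemption €111,000 → base €295,400
  €295,400 × 11% = €32,494

€69,606 > €32,494, so the general income tax governs.

€69,606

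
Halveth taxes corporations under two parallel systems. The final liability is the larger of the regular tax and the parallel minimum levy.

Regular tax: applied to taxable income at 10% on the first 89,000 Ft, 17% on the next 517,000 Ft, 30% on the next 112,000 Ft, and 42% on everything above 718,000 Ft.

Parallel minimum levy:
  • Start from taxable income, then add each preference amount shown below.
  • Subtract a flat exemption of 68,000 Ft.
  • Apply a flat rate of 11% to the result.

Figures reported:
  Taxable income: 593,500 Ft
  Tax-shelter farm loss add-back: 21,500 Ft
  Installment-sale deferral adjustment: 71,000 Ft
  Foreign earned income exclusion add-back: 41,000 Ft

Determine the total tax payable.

94,665 Ft

Parallel minimum levy:
  Adjusted income: 593,500 Ft + 21,500 Ft + 71,000 Ft + 41,000 Ft = 727,000 Ft
  Less exemption 68,000 Ft → base 659,000 Ft
  659,000 Ft × 11% = 72,490 Ft

Regular tax:
  89,000 Ft × 10% = 8,900 Ft
  504,500 Ft × 17% = 85,765 Ft
  → 94,665 Ft

94,665 Ft > 72,490 Ft, so the regular tax governs.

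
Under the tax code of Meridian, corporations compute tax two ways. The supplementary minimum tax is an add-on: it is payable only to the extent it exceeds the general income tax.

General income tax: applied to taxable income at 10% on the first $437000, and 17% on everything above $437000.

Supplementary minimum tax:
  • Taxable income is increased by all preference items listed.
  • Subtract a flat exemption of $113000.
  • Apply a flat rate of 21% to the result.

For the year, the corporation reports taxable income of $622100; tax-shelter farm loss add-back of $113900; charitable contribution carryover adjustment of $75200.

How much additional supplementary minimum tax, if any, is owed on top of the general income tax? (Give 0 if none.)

$71455

Supplementary minimum tax:
  Adjusted income: $622100 + $113900 + $75200 = $811200
  Less exemption $113000 → base $698200
  $698200 × 21% = $146622

General income tax:
  $437000 × 10% = $43700
  $185100 × 17% = $31467
  → $75167

Excess of supplementary minimum tax over general income tax: $146622 − $75167 = $71455.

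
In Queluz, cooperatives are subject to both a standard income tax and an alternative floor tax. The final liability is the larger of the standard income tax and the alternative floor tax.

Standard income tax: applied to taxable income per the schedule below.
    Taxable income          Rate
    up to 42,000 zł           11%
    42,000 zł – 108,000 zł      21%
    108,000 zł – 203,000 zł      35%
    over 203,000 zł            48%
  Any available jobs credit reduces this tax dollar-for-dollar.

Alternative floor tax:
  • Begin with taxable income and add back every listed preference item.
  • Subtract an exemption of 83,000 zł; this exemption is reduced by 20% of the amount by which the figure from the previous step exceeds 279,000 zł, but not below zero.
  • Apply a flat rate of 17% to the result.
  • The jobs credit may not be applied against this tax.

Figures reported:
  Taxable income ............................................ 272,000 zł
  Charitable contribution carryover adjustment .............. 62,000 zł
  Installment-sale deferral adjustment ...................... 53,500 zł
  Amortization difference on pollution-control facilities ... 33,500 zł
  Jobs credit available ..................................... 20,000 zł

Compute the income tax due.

64,850 zł

Standard income tax:
  42,000 zł × 11% = 4,620 zł
  66,000 zł × 21% = 13,860 zł
  95,000 zł × 35% = 33,250 zł
  69,000 zł × 48% = 33,120 zł
  → 84,850 zł
  Less jobs credit 20,000 zł → 64,850 zł

Alternative floor tax:
  Adjusted income: 272,000 zł + 62,000 zł + 53,500 zł + 33,500 zł = 421,000 zł
  Exemption: 83,000 zł − 20% × (421,000 zł − 279,000 zł) = 83,000 zł − 28,400 zł = 54,600 zł
  Base: 421,000 zł − 54,600 zł = 366,400 zł
  366,400 zł × 17% = 62,288 zł

64,850 zł > 62,288 zł, so the standard income tax governs.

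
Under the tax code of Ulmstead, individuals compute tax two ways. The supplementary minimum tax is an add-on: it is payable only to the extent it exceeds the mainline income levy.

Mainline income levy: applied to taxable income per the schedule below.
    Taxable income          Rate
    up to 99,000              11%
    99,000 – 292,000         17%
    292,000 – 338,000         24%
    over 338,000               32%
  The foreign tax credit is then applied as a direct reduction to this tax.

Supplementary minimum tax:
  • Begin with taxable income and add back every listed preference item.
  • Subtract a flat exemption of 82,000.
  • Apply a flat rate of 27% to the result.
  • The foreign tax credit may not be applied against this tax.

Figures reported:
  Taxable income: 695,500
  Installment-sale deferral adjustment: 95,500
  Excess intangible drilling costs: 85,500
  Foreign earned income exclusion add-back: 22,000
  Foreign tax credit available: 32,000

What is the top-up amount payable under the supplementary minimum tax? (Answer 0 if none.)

Supplementary minimum tax:
  Adjusted income: 695,500 + 95,500 + 85,500 + 22,000 = 898,500
  Less exemption 82,000 → base 816,500
  816,500 × 27% = 220,455

Mainline income levy:
  99,000 × 11% = 10,890
  193,000 × 17% = 32,810
  46,000 × 24% = 11,040
  357,500 × 32% = 114,400
  → 169,140
  Less foreign tax credit 32,000 → 137,140

Excess of supplementary minimum tax over mainline income levy: 220,455 − 137,140 = 83,315.

83,315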